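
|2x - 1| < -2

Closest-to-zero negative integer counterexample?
Testing negative integers from -1 downward:
x = -1: LHS = |2·(-1) - 1| = |-3| = 3; 3 < -2 — FAILS  ← closest negative counterexample to 0

Answer: x = -1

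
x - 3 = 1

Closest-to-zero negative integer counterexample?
Testing negative integers from -1 downward:
x = -1: LHS = (-1) - 3 = -4; -4 = 1 — FAILS  ← closest negative counterexample to 0

Answer: x = -1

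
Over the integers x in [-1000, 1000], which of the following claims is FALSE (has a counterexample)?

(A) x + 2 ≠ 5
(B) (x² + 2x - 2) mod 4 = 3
(A) x = 3: LHS = 3 + 2 = 5; 5 ≠ 5 — FAILS
(B) x = 0: LHS = (0² + 2·0 - 2) mod 4 = (-2) mod 4 = 2; 2 = 3 — FAILS

Answer: Both A and B are false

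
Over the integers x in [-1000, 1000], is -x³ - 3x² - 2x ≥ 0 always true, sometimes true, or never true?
Holds at x = 0: LHS = -0³ - 3·0² - 2·0 = 0; 0 ≥ 0 — holds
Fails at x = 1: LHS = -1³ - 3·1² - 2·1 = -6; -6 ≥ 0 — FAILS
It is satisfied by some integers in the range but not all.

Answer: Sometimes true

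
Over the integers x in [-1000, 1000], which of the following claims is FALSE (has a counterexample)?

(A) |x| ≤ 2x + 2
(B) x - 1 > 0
(A) x = -1: LHS = |-1| = 1, RHS = 2·(-1) + 2 = 0; 1 ≤ 0 — FAILS
(B) x = 0: LHS = 0 - 1 = -1; -1 > 0 — FAILS

Answer: Both A and B are false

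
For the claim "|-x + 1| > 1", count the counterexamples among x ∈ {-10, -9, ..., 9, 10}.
Counterexamples in [-10, 10]: {0, 1, 2}.

Counting them gives 3 values.

Answer: 3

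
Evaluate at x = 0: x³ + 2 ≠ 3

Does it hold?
x = 0: LHS = 0³ + 2 = 2; 2 ≠ 3 — holds

The relation is satisfied at x = 0.

Answer: Yes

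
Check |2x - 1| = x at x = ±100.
x = 100: LHS = |2·100 - 1| = |199| = 199; 199 = 100 — FAILS
x = -100: LHS = |2·(-100) - 1| = |-201| = 201; 201 = -100 — FAILS

Answer: No, fails for both x = 100 and x = -100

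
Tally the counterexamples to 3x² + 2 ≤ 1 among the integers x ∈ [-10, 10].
Counterexamples in [-10, 10]: {-10, -9, -8, -7, -6, -5, -4, -3, -2, -1, 0, 1, 2, 3, 4, 5, 6, 7, 8, 9, 10}.

Counting them gives 21 values.

Answer: 21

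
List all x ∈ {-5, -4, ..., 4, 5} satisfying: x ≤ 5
Over all integers in [-5, 5], LHS − RHS is largest at x = 5, where it equals 0:
x = 5: 5 ≤ 5 — holds
At the ends of the range:
x = -5: -5 ≤ 5 — holds
Hence LHS − RHS is never positive, i.e. LHS ≤ RHS throughout, so the relation holds for every integer in [-5, 5].

Answer: All integers in [-5, 5]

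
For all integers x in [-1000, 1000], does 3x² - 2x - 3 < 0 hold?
The claim fails at x = -1:
x = -1: LHS = 3·(-1)² - 2·(-1) - 3 = 2; 2 < 0 — FAILS

Because a single integer refutes it, the statement is false.

Answer: False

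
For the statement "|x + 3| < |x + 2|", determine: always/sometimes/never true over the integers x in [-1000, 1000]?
Holds at x = -3: LHS = |(-3) + 3| = |0| = 0, RHS = |(-3) + 2| = |-1| = 1; 0 < 1 — holds
Fails at x = 0: LHS = |0 + 3| = |3| = 3, RHS = |0 + 2| = |2| = 2; 3 < 2 — FAILS
It is satisfied by some integers in the range but not all.

Answer: Sometimes true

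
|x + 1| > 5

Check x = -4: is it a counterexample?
Substitute x = -4 into the relation:
x = -4: LHS = |(-4) + 1| = |-3| = 3; 3 > 5 — FAILS

Since the claim fails at x = -4, this value is a counterexample.

Answer: Yes, x = -4 is a counterexample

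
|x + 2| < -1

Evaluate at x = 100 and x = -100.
x = 100: LHS = |100 + 2| = |102| = 102; 102 < -1 — FAILS
x = -100: LHS = |(-100) + 2| = |-98| = 98; 98 < -1 — FAILS

Answer: No, fails for both x = 100 and x = -100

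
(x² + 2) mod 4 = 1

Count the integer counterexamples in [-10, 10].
Counterexamples in [-10, 10]: {-10, -9, -8, -7, -6, -5, -4, -3, -2, -1, 0, 1, 2, 3, 4, 5, 6, 7, 8, 9, 10}.

Counting them gives 21 values.

Answer: 21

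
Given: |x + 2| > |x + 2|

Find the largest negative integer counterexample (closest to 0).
Testing negative integers from -1 downward:
x = -1: LHS = |(-1) + 2| = |1| = 1, RHS = |(-1) + 2| = |1| = 1; 1 > 1 — FAILS  ← closest negative counterexample to 0

Answer: x = -1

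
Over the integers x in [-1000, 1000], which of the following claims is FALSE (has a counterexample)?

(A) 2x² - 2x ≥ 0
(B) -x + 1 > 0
(A) Over all integers in [-1000, 1000], LHS − RHS is smallest at x = 0, where it equals 0:
x = 0: LHS = 2·0² - 2·0 = 0; 0 ≥ 0 — holds
At the ends of the range:
x = -1000: LHS = 2·(-1000)² - 2·(-1000) = 2002000; 2002000 ≥ 0 — holds
x = 1000: LHS = 2·1000² - 2·1000 = 1998000; 1998000 ≥ 0 — holds
Hence LHS − RHS is never negative, i.e. LHS ≥ RHS throughout, so the relation holds for every integer in [-1000, 1000].

(B) x = 1: LHS = -1 + 1 = 0; 0 > 0 — FAILS

Only (B) has a counterexample.

Answer: B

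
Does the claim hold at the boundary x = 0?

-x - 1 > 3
x = 0: LHS = -0 - 1 = -1; -1 > 3 — FAILS

The relation fails at x = 0, so x = 0 is a counterexample.

Answer: No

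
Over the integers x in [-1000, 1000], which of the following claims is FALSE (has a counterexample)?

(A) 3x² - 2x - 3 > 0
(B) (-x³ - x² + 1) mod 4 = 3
(A) x = 0: LHS = 3·0² - 2·0 - 3 = -3; -3 > 0 — FAILS
(B) x = 0: LHS = (-0³ - 0² + 1) mod 4 = 1 mod 4 = 1; 1 = 3 — FAILS

Answer: Both A and B are false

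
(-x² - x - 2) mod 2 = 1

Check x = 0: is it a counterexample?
Substitute x = 0 into the relation:
x = 0: LHS = (-0² - 0 - 2) mod 2 = (-2) mod 2 = 0; 0 = 1 — FAILS

Since the claim fails at x = 0, this value is a counterexample.

Answer: Yes, x = 0 is a counterexample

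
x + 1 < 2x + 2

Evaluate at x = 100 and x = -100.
x = 100: LHS = 100 + 1 = 101, RHS = 2·100 + 2 = 202; 101 < 202 — holds
x = -100: LHS = (-100) + 1 = -99, RHS = 2·(-100) + 2 = -198; -99 < -198 — FAILS

Answer: Partially: holds for x = 100, fails for x = -100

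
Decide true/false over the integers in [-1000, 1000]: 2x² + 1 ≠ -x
Over all integers in [-1000, 1000], LHS − RHS is always positive; it is smallest at x = 0, where it equals 1:
x = 0: LHS = 2·0² + 1 = 1, RHS = -0 = 0; 1 ≠ 0 — holds
At the ends of the range:
x = -1000: LHS = 2·(-1000)² + 1 = 2000001, RHS = -(-1000) = 1000; 2000001 ≠ 1000 — holds
x = 1000: LHS = 2·1000² + 1 = 2000001; 2000001 ≠ -1000 — holds
Hence LHS − RHS is never 0, i.e. the two sides are never equal, so the relation holds for every integer in [-1000, 1000].

No counterexample exists.

Answer: True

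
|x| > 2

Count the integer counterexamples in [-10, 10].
Counterexamples in [-10, 10]: {-2, -1, 0, 1, 2}.

Counting them gives 5 values.

Answer: 5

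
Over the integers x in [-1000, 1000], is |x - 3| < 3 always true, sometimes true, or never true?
Holds at x = 1: LHS = |1 - 3| = |-2| = 2; 2 < 3 — holds
Fails at x = 0: LHS = |0 - 3| = |-3| = 3; 3 < 3 — FAILS
It is satisfied by some integers in the range but not all.

Answer: Sometimes true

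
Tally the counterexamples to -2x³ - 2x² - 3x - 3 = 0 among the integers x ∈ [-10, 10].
Counterexamples in [-10, 10]: {-10, -9, -8, -7, -6, -5, -4, -3, -2, 0, 1, 2, 3, 4, 5, 6, 7, 8, 9, 10}.

Counting them gives 20 values.

Answer: 20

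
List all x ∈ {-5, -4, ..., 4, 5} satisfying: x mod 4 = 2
Holds for: {-2, 2}
Fails for: {-5, -4, -3, -1, 0, 1, 3, 4, 5}

Answer: {-2, 2}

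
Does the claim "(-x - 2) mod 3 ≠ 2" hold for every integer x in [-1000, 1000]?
The claim fails at x = -1:
x = -1: LHS = (-(-1) - 2) mod 3 = (-1) mod 3 = 2; 2 ≠ 2 — FAILS

Because a single integer refutes it, the statement is false.

Answer: False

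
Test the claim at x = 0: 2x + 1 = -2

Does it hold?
x = 0: LHS = 2·0 + 1 = 1; 1 = -2 — FAILS

The relation fails at x = 0, so x = 0 is a counterexample.

Answer: No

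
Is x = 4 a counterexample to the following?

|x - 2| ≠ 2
Substitute x = 4 into the relation:
x = 4: LHS = |4 - 2| = |2| = 2; 2 ≠ 2 — FAILS

Since the claim fails at x = 4, this value is a counterexample.

Answer: Yes, x = 4 is a counterexample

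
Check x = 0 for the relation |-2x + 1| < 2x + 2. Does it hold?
x = 0: LHS = |-2·0 + 1| = |1| = 1, RHS = 2·0 + 2 = 2; 1 < 2 — holds

The relation is satisfied at x = 0.

Answer: Yes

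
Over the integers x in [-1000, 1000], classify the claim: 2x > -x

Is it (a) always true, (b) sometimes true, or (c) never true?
Holds at x = 1: LHS = 2·1 = 2; 2 > -1 — holds
Fails at x = 0: LHS = 2·0 = 0, RHS = -0 = 0; 0 > 0 — FAILS
It is satisfied by some integers in the range but not all.

Answer: Sometimes true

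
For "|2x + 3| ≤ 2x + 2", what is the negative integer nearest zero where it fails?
Testing negative integers from -1 downward:
x = -1: LHS = |2·(-1) + 3| = |1| = 1, RHS = 2·(-1) + 2 = 0; 1 ≤ 0 — FAILS  ← closest negative counterexample to 0

Answer: x = -1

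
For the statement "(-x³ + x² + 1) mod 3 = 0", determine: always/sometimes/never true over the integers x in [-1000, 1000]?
Holds at x = -1: LHS = (-(-1)³ + (-1)² + 1) mod 3 = 3 mod 3 = 0; 0 = 0 — holds
Fails at x = 0: LHS = (-0³ + 0² + 1) mod 3 = 1 mod 3 = 1; 1 = 0 — FAILS
It is satisfied by some integers in the range but not all.

Answer: Sometimes true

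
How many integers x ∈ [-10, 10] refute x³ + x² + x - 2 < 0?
Counterexamples in [-10, 10]: {1, 2, 3, 4, 5, 6, 7, 8, 9, 10}.

Counting them gives 10 values.

Answer: 10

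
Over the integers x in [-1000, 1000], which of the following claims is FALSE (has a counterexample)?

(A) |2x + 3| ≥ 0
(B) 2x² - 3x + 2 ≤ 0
(A) An absolute value is never negative, so the left side is ≥ 0 for every x, while the right side is 0. Tightest case in [-1000, 1000] is x = -1:
x = -1: LHS = |2·(-1) + 3| = |1| = 1; 1 ≥ 0 — holds
Hence LHS − RHS is never negative, i.e. LHS ≥ RHS throughout, so the relation holds for every integer in [-1000, 1000].

(B) x = 0: LHS = 2·0² - 3·0 + 2 = 2; 2 ≤ 0 — FAILS

Only (B) has a counterexample.

Answer: B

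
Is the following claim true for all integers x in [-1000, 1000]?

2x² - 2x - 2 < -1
The claim fails at x = -1:
x = -1: LHS = 2·(-1)² - 2·(-1) - 2 = 2; 2 < -1 — FAILS

Because a single integer refutes it, the statement is false.

Answer: False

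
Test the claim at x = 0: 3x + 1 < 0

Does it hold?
x = 0: LHS = 3·0 + 1 = 1; 1 < 0 — FAILS

The relation fails at x = 0, so x = 0 is a counterexample.

Answer: No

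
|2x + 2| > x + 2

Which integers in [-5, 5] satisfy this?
Holds for: {-5, -4, -3, -2, 1, 2, 3, 4, 5}
Fails for: {-1, 0}

Answer: {-5, -4, -3, -2, 1, 2, 3, 4, 5}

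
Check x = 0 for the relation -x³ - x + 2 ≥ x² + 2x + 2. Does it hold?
x = 0: LHS = -0³ - 0 + 2 = 2, RHS = 0² + 2·0 + 2 = 2; 2 ≥ 2 — holds

The relation is satisfied at x = 0.

Answer: Yes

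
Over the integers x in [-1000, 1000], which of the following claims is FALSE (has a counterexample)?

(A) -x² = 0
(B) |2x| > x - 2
(A) x = 1: LHS = -1² = -1; -1 = 0 — FAILS

(B) Over all integers in [-1000, 1000], LHS − RHS is smallest at x = 0, where it equals 2:
x = 0: LHS = |2·0| = |0| = 0, RHS = 0 - 2 = -2; 0 > -2 — holds
At the ends of the range:
x = -1000: LHS = |2·(-1000)| = |-2000| = 2000, RHS = (-1000) - 2 = -1002; 2000 > -1002 — holds
x = 1000: LHS = |2·1000| = |2000| = 2000, RHS = 1000 - 2 = 998; 2000 > 998 — holds
Hence LHS − RHS is never zero or negative, i.e. LHS > RHS throughout, so the relation holds for every integer in [-1000, 1000].

Only (A) has a counterexample.

Answer: A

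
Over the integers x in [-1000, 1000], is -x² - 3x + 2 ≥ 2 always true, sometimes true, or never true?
Holds at x = 0: LHS = -0² - 3·0 + 2 = 2; 2 ≥ 2 — holds
Fails at x = 1: LHS = -1² - 3·1 + 2 = -2; -2 ≥ 2 — FAILS
It is satisfied by some integers in the range but not all.

Answer: Sometimes true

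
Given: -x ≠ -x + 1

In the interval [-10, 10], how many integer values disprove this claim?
Over all integers in [-10, 10], LHS − RHS is always negative; it is closest to 0 at x = 0, where it equals -1:
x = 0: LHS = -0 = 0, RHS = -0 + 1 = 1; 0 ≠ 1 — holds
At the ends of the range:
x = -10: LHS = -(-10) = 10, RHS = -(-10) + 1 = 11; 10 ≠ 11 — holds
x = 10: RHS = -10 + 1 = -9; -10 ≠ -9 — holds
Hence LHS − RHS is never 0, i.e. the two sides are never equal, so the relation holds for every integer in [-10, 10].

No counterexample appears in that range.

Answer: 0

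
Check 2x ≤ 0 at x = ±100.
x = 100: LHS = 2·100 = 200; 200 ≤ 0 — FAILS
x = -100: LHS = 2·(-100) = -200; -200 ≤ 0 — holds

Answer: Partially: fails for x = 100, holds for x = -100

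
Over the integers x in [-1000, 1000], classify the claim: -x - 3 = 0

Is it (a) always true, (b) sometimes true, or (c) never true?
Holds at x = -3: LHS = -(-3) - 3 = 0; 0 = 0 — holds
Fails at x = 0: LHS = -0 - 3 = -3; -3 = 0 — FAILS
It is satisfied by some integers in the range but not all.

Answer: Sometimes true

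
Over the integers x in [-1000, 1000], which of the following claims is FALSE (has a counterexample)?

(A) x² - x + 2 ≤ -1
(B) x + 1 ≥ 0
(A) x = 0: LHS = 0² - 0 + 2 = 2; 2 ≤ -1 — FAILS
(B) x = -2: LHS = (-2) + 1 = -1; -1 ≥ 0 — FAILS

Answer: Both A and B are false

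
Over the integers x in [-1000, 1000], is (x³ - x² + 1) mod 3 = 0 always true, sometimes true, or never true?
For a polynomial with integer coefficients, its value mod 3 depends only on x mod 3, so it suffices to check one representative of each residue class, x = 0, 1, 2:
x = 0: LHS = (0³ - 0² + 1) mod 3 = 1 mod 3 = 1; 1 = 0 — FAILS
x = 1: LHS = (1³ - 1² + 1) mod 3 = 1 mod 3 = 1; 1 = 0 — FAILS
x = 2: LHS = (2³ - 2² + 1) mod 3 = 5 mod 3 = 2; 2 = 0 — FAILS
The relation fails in every residue class, so the claimed relation (=) fails for every integer in [-1000, 1000].

No integer in the range satisfies it.

Answer: Never true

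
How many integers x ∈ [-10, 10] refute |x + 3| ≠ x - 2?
Over all integers in [-10, 10], LHS − RHS is always positive; it is smallest at x = 0, where it equals 5:
x = 0: LHS = |0 + 3| = |3| = 3, RHS = 0 - 2 = -2; 3 ≠ -2 — holds
At the ends of the range:
x = -10: LHS = |(-10) + 3| = |-7| = 7, RHS = (-10) - 2 = -12; 7 ≠ -12 — holds
x = 10: LHS = |10 + 3| = |13| = 13, RHS = 10 - 2 = 8; 13 ≠ 8 — holds
Hence LHS − RHS is never 0, i.e. the two sides are never equal, so the relation holds for every integer in [-10, 10].

No counterexample appears in that range.

Answer: 0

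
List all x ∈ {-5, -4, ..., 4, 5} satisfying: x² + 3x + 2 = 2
Holds for: {-3, 0}
Fails for: {-5, -4, -2, -1, 1, 2, 3, 4, 5}

Answer: {-3, 0}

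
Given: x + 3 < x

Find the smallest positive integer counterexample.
Testing positive integers:
x = 1: LHS = 1 + 3 = 4; 4 < 1 — FAILS  ← smallest positive counterexample

Answer: x = 1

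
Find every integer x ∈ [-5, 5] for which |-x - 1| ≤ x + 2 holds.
Holds for: {-1, 0, 1, 2, 3, 4, 5}
Fails for: {-5, -4, -3, -2}

Answer: {-1, 0, 1, 2, 3, 4, 5}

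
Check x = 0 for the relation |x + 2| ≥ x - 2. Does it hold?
x = 0: LHS = |0 + 2| = |2| = 2, RHS = 0 - 2 = -2; 2 ≥ -2 — holds

The relation is satisfied at x = 0.

Answer: Yes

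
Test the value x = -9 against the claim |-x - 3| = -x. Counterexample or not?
Substitute x = -9 into the relation:
x = -9: LHS = |-(-9) - 3| = |6| = 6, RHS = -(-9) = 9; 6 = 9 — FAILS

Since the claim fails at x = -9, this value is a counterexample.

Answer: Yes, x = -9 is a counterexample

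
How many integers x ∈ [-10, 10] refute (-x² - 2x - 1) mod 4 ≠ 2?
For a polynomial with integer coefficients, its value mod 4 depends only on x mod 4, so it suffices to check one representative of each residue class, x = 0, 1, 2, 3:
x = 0: LHS = (-0² - 2·0 - 1) mod 4 = (-1) mod 4 = 3; 3 ≠ 2 — holds
x = 1: LHS = (-1² - 2·1 - 1) mod 4 = (-4) mod 4 = 0; 0 ≠ 2 — holds
x = 2: LHS = (-2² - 2·2 - 1) mod 4 = (-9) mod 4 = 3; 3 ≠ 2 — holds
x = 3: LHS = (-3² - 2·3 - 1) mod 4 = (-16) mod 4 = 0; 0 ≠ 2 — holds
The relation holds in every residue class, so the relation holds for every integer in [-10, 10].

No counterexample appears in that range.

Answer: 0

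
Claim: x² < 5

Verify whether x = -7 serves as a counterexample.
Substitute x = -7 into the relation:
x = -7: LHS = (-7)² = 49; 49 < 5 — FAILS

Since the claim fails at x = -7, this value is a counterexample.

Answer: Yes, x = -7 is a counterexample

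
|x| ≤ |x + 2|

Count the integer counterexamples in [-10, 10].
Counterexamples in [-10, 10]: {-10, -9, -8, -7, -6, -5, -4, -3, -2}.

Counting them gives 9 values.

Answer: 9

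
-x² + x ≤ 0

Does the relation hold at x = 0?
x = 0: LHS = -0² + 0 = 0; 0 ≤ 0 — holds

The relation is satisfied at x = 0.

Answer: Yes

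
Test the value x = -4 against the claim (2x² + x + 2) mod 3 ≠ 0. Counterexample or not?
Substitute x = -4 into the relation:
x = -4: LHS = (2·(-4)² + (-4) + 2) mod 3 = 30 mod 3 = 0; 0 ≠ 0 — FAILS

Since the claim fails at x = -4, this value is a counterexample.

Answer: Yes, x = -4 is a counterexample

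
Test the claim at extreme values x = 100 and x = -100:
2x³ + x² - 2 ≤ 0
x = 100: LHS = 2·100³ + 100² - 2 = 2009998; 2009998 ≤ 0 — FAILS
x = -100: LHS = 2·(-100)³ + (-100)² - 2 = -1990002; -1990002 ≤ 0 — holds

Answer: Partially: fails for x = 100, holds for x = -100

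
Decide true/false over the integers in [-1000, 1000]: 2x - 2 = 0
The claim fails at x = 0:
x = 0: LHS = 2·0 - 2 = -2; -2 = 0 — FAILS

Because a single integer refutes it, the statement is false.

Answer: False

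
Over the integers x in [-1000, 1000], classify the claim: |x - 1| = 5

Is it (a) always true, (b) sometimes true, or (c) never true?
Holds at x = -4: LHS = |(-4) - 1| = |-5| = 5; 5 = 5 — holds
Fails at x = 0: LHS = |0 - 1| = |-1| = 1; 1 = 5 — FAILS
It is satisfied by some integers in the range but not all.

Answer: Sometimes true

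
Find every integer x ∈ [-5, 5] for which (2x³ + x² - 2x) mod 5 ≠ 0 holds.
Holds for: {-4, -3, -2, -1, 1, 2, 3, 4}
Fails for: {-5, 0, 5}

Answer: {-4, -3, -2, -1, 1, 2, 3, 4}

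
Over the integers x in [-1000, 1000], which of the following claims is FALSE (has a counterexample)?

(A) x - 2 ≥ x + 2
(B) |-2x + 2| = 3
(A) x = 0: LHS = 0 - 2 = -2, RHS = 0 + 2 = 2; -2 ≥ 2 — FAILS
(B) x = 0: LHS = |-2·0 + 2| = |2| = 2; 2 = 3 — FAILS

Answer: Both A and B are false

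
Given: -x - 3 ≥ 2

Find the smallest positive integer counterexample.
Testing positive integers:
x = 1: LHS = -1 - 3 = -4; -4 ≥ 2 — FAILS  ← smallest positive counterexample

Answer: x = 1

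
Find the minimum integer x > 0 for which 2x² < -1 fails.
Testing positive integers:
x = 1: LHS = 2·1² = 2; 2 < -1 — FAILS  ← smallest positive counterexample

Answer: x = 1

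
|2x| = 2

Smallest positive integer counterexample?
Testing positive integers:
x = 1: LHS = |2·1| = |2| = 2; 2 = 2 — holds
x = 2: LHS = |2·2| = |4| = 4; 4 = 2 — FAILS  ← smallest positive counterexample

Answer: x = 2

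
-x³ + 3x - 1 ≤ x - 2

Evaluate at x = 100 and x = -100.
x = 100: LHS = -100³ + 3·100 - 1 = -999701, RHS = 100 - 2 = 98; -999701 ≤ 98 — holds
x = -100: LHS = -(-100)³ + 3·(-100) - 1 = 999699, RHS = (-100) - 2 = -102; 999699 ≤ -102 — FAILS

Answer: Partially: holds for x = 100, fails for x = -100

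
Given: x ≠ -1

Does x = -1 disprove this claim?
Substitute x = -1 into the relation:
x = -1: -1 ≠ -1 — FAILS

Since the claim fails at x = -1, this value is a counterexample.

Answer: Yes, x = -1 is a counterexample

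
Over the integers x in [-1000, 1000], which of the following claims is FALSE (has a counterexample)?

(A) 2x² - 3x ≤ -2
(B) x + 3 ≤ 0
(A) x = 0: LHS = 2·0² - 3·0 = 0; 0 ≤ -2 — FAILS
(B) x = 0: LHS = 0 + 3 = 3; 3 ≤ 0 — FAILS

Answer: Both A and B are false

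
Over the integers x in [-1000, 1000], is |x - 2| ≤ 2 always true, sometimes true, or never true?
Holds at x = 0: LHS = |0 - 2| = |-2| = 2; 2 ≤ 2 — holds
Fails at x = -1: LHS = |(-1) - 2| = |-3| = 3; 3 ≤ 2 — FAILS
It is satisfied by some integers in the range but not all.

Answer: Sometimes true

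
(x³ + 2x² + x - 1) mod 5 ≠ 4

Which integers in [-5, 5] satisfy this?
Holds for: {-4, -3, -2, 1, 2, 3}
Fails for: {-5, -1, 0, 4, 5}

Answer: {-4, -3, -2, 1, 2, 3}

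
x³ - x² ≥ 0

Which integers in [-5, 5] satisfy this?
Holds for: {0, 1, 2, 3, 4, 5}
Fails for: {-5, -4, -3, -2, -1}

Answer: {0, 1, 2, 3, 4, 5}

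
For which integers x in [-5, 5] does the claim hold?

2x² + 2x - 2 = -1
Track d = LHS − RHS over the integers in [-5, 5]. Equality would need d = 0, but d changes sign only between consecutive integers, jumping over 0:
x = -2: LHS = 2·(-2)² + 2·(-2) - 2 = 2; 2 = -1 — FAILS  (d = 3)
x = -1: LHS = 2·(-1)² + 2·(-1) - 2 = -2; -2 = -1 — FAILS  (d = -1)
x = 0: LHS = 2·0² + 2·0 - 2 = -2; -2 = -1 — FAILS  (d = -1)
x = 1: LHS = 2·1² + 2·1 - 2 = 2; 2 = -1 — FAILS  (d = 3)
Away from these crossings d keeps a constant sign, and checking every integer in [-5, 5] confirms d ≠ 0 throughout. Hence the two sides are never equal, so the claimed relation (=) fails for every integer in [-5, 5].

Answer: None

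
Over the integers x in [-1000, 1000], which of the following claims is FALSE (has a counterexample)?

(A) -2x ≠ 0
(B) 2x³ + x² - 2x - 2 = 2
(A) x = 0: LHS = -2·0 = 0; 0 ≠ 0 — FAILS
(B) x = 0: LHS = 2·0³ + 0² - 2·0 - 2 = -2; -2 = 2 — FAILS

Answer: Both A and B are false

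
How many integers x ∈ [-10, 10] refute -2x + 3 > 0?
Counterexamples in [-10, 10]: {2, 3, 4, 5, 6, 7, 8, 9, 10}.

Counting them gives 9 values.

Answer: 9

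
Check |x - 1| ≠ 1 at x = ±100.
x = 100: LHS = |100 - 1| = |99| = 99; 99 ≠ 1 — holds
x = -100: LHS = |(-100) - 1| = |-101| = 101; 101 ≠ 1 — holds

Answer: Yes, holds for both x = 100 and x = -100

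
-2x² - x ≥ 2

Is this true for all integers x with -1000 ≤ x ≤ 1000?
The claim fails at x = 0:
x = 0: LHS = -2·0² - 0 = 0; 0 ≥ 2 — FAILS

Because a single integer refutes it, the statement is false.

Answer: False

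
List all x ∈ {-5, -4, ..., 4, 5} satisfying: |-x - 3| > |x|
Holds for: {-1, 0, 1, 2, 3, 4, 5}
Fails for: {-5, -4, -3, -2}

Answer: {-1, 0, 1, 2, 3, 4, 5}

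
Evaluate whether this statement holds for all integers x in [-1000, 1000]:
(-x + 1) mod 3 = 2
The claim fails at x = 0:
x = 0: LHS = (-0 + 1) mod 3 = 1 mod 3 = 1; 1 = 2 — FAILS

Because a single integer refutes it, the statement is false.

Answer: False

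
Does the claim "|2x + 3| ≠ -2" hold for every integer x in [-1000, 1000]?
An absolute value is never negative, so the left side is ≥ 0 for every x, while the right side is -2. Tightest case in [-1000, 1000] is x = -1:
x = -1: LHS = |2·(-1) + 3| = |1| = 1; 1 ≠ -2 — holds
Hence LHS − RHS is never 0, i.e. the two sides are never equal, so the relation holds for every integer in [-1000, 1000].

No counterexample exists.

Answer: True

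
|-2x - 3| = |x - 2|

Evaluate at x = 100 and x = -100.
x = 100: LHS = |-2·100 - 3| = |-203| = 203, RHS = |100 - 2| = |98| = 98; 203 = 98 — FAILS
x = -100: LHS = |-2·(-100) - 3| = |197| = 197, RHS = |(-100) - 2| = |-102| = 102; 197 = 102 — FAILS

Answer: No, fails for both x = 100 and x = -100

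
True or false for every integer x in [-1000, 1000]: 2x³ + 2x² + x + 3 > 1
The claim fails at x = -2:
x = -2: LHS = 2·(-2)³ + 2·(-2)² + (-2) + 3 = -7; -7 > 1 — FAILS

Because a single integer refutes it, the statement is false.

Answer: False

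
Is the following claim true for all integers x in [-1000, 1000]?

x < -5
The claim fails at x = 0:
x = 0: 0 < -5 — FAILS

Because a single integer refutes it, the statement is false.

Answer: False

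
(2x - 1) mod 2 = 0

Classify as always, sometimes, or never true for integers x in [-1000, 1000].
For a polynomial with integer coefficients, its value mod 2 depends only on x mod 2, so it suffices to check one representative of each residue class, x = 0, 1:
x = 0: LHS = (2·0 - 1) mod 2 = (-1) mod 2 = 1; 1 = 0 — FAILS
x = 1: LHS = (2·1 - 1) mod 2 = 1 mod 2 = 1; 1 = 0 — FAILS
The relation fails in every residue class, so the claimed relation (=) fails for every integer in [-1000, 1000].

No integer in the range satisfies it.

Answer: Never true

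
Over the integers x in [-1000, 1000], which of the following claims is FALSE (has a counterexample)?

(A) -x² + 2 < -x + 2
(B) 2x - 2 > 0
(A) x = 0: LHS = -0² + 2 = 2, RHS = -0 + 2 = 2; 2 < 2 — FAILS
(B) x = 0: LHS = 2·0 - 2 = -2; -2 > 0 — FAILS

Answer: Both A and B are false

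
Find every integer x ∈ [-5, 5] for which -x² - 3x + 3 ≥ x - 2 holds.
Holds for: {-5, -4, -3, -2, -1, 0, 1}
Fails for: {2, 3, 4, 5}

Answer: {-5, -4, -3, -2, -1, 0, 1}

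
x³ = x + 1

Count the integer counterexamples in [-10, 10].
Counterexamples in [-10, 10]: {-10, -9, -8, -7, -6, -5, -4, -3, -2, -1, 0, 1, 2, 3, 4, 5, 6, 7, 8, 9, 10}.

Counting them gives 21 values.

Answer: 21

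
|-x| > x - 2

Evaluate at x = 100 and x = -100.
x = 100: LHS = |-100| = 100, RHS = 100 - 2 = 98; 100 > 98 — holds
x = -100: LHS = |-(-100)| = |100| = 100, RHS = (-100) - 2 = -102; 100 > -102 — holds

Answer: Yes, holds for both x = 100 and x = -100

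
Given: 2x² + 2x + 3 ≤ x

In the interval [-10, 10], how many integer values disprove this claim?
Counterexamples in [-10, 10]: {-10, -9, -8, -7, -6, -5, -4, -3, -2, -1, 0, 1, 2, 3, 4, 5, 6, 7, 8, 9, 10}.

Counting them gives 21 values.

Answer: 21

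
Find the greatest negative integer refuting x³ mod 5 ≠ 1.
Testing negative integers from -1 downward:
x = -1: LHS = ((-1)³) mod 5 = (-1) mod 5 = 4; 4 ≠ 1 — holds
x = -2: LHS = ((-2)³) mod 5 = (-8) mod 5 = 2; 2 ≠ 1 — holds
x = -3: LHS = ((-3)³) mod 5 = (-27) mod 5 = 3; 3 ≠ 1 — holds
x = -4: LHS = ((-4)³) mod 5 = (-64) mod 5 = 1; 1 ≠ 1 — FAILS  ← closest negative counterexample to 0

Answer: x = -4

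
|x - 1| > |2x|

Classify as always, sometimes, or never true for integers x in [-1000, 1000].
Holds at x = 0: LHS = |0 - 1| = |-1| = 1, RHS = |2·0| = |0| = 0; 1 > 0 — holds
Fails at x = 1: LHS = |1 - 1| = |0| = 0, RHS = |2·1| = |2| = 2; 0 > 2 — FAILS
It is satisfied by some integers in the range but not all.

Answer: Sometimes true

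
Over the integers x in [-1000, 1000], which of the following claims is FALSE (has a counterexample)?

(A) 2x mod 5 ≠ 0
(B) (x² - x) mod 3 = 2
(A) x = 0: LHS = (2·0) mod 5 = 0 mod 5 = 0; 0 ≠ 0 — FAILS
(B) x = 0: LHS = (0² - 0) mod 3 = 0 mod 3 = 0; 0 = 2 — FAILS

Answer: Both A and B are false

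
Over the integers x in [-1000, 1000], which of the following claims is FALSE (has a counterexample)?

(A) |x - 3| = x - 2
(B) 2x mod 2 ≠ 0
(A) x = 0: LHS = |0 - 3| = |-3| = 3, RHS = 0 - 2 = -2; 3 = -2 — FAILS
(B) x = 0: LHS = (2·0) mod 2 = 0 mod 2 = 0; 0 ≠ 0 — FAILS

Answer: Both A and B are false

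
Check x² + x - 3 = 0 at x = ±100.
x = 100: LHS = 100² + 100 - 3 = 10097; 10097 = 0 — FAILS
x = -100: LHS = (-100)² + (-100) - 3 = 9897; 9897 = 0 — FAILS

Answer: No, fails for both x = 100 and x = -100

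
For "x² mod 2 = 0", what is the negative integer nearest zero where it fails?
Testing negative integers from -1 downward:
x = -1: LHS = ((-1)²) mod 2 = 1 mod 2 = 1; 1 = 0 — FAILS  ← closest negative counterexample to 0

Answer: x = -1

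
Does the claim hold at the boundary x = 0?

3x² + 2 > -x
x = 0: LHS = 3·0² + 2 = 2, RHS = -0 = 0; 2 > 0 — holds

The relation is satisfied at x = 0.

Answer: Yes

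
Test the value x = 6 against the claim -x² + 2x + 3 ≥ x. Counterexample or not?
Substitute x = 6 into the relation:
x = 6: LHS = -6² + 2·6 + 3 = -21; -21 ≥ 6 — FAILS

Since the claim fails at x = 6, this value is a counterexample.

Answer: Yes, x = 6 is a counterexample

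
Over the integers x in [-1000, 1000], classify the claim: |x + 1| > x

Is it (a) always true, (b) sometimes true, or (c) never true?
Over all integers in [-1000, 1000], LHS − RHS is smallest at x = 0, where it equals 1:
x = 0: LHS = |0 + 1| = |1| = 1; 1 > 0 — holds
At the ends of the range:
x = -1000: LHS = |(-1000) + 1| = |-999| = 999; 999 > -1000 — holds
x = 1000: LHS = |1000 + 1| = |1001| = 1001; 1001 > 1000 — holds
Hence LHS − RHS is never zero or negative, i.e. LHS > RHS throughout, so the relation holds for every integer in [-1000, 1000].

No counterexample exists.

Answer: Always true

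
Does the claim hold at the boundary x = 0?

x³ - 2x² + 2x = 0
x = 0: LHS = 0³ - 2·0² + 2·0 = 0; 0 = 0 — holds

The relation is satisfied at x = 0.

Answer: Yes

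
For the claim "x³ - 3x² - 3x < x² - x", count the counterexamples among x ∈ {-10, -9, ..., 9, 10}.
Counterexamples in [-10, 10]: {0, 5, 6, 7, 8, 9, 10}.

Counting them gives 7 values.

Answer: 7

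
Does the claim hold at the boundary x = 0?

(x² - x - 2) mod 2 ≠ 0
x = 0: LHS = (0² - 0 - 2) mod 2 = (-2) mod 2 = 0; 0 ≠ 0 — FAILS

The relation fails at x = 0, so x = 0 is a counterexample.

Answer: No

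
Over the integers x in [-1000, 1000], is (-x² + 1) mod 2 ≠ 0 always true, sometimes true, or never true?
Holds at x = 0: LHS = (-0² + 1) mod 2 = 1 mod 2 = 1; 1 ≠ 0 — holds
Fails at x = 1: LHS = (-1² + 1) mod 2 = 0 mod 2 = 0; 0 ≠ 0 — FAILS
It is satisfied by some integers in the range but not all.

Answer: Sometimes true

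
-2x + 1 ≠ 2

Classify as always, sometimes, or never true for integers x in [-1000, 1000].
Track d = LHS − RHS over the integers in [-1000, 1000]. Equality would need d = 0, but d changes sign only between consecutive integers, jumping over 0:
x = -1: LHS = -2·(-1) + 1 = 3; 3 ≠ 2 — holds  (d = 1)
x = 0: LHS = -2·0 + 1 = 1; 1 ≠ 2 — holds  (d = -1)
Away from these crossings d keeps a constant sign, and checking every integer in [-1000, 1000] confirms d ≠ 0 throughout. Hence the two sides are never equal, so the relation holds for every integer in [-1000, 1000].

No counterexample exists.

Answer: Always true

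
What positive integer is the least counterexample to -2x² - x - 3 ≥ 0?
Testing positive integers:
x = 1: LHS = -2·1² - 1 - 3 = -6; -6 ≥ 0 — FAILS  ← smallest positive counterexample

Answer: x = 1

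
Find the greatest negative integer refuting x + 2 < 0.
Testing negative integers from -1 downward:
x = -1: LHS = (-1) + 2 = 1; 1 < 0 — FAILS  ← closest negative counterexample to 0

Answer: x = -1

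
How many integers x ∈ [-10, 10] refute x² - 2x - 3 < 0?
Counterexamples in [-10, 10]: {-10, -9, -8, -7, -6, -5, -4, -3, -2, -1, 3, 4, 5, 6, 7, 8, 9, 10}.

Counting them gives 18 values.

Answer: 18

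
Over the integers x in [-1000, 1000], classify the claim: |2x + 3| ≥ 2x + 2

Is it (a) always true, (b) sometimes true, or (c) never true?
Over all integers in [-1000, 1000], LHS − RHS is smallest at x = 0, where it equals 1:
x = 0: LHS = |2·0 + 3| = |3| = 3, RHS = 2·0 + 2 = 2; 3 ≥ 2 — holds
At the ends of the range:
x = -1000: LHS = |2·(-1000) + 3| = |-1997| = 1997, RHS = 2·(-1000) + 2 = -1998; 1997 ≥ -1998 — holds
x = 1000: LHS = |2·1000 + 3| = |2003| = 2003, RHS = 2·1000 + 2 = 2002; 2003 ≥ 2002 — holds
Hence LHS − RHS is never negative, i.e. LHS ≥ RHS throughout, so the relation holds for every integer in [-1000, 1000].

No counterexample exists.

Answer: Always true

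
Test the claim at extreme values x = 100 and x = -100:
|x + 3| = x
x = 100: LHS = |100 + 3| = |103| = 103; 103 = 100 — FAILS
x = -100: LHS = |(-100) + 3| = |-97| = 97; 97 = -100 — FAILS

Answer: No, fails for both x = 100 and x = -100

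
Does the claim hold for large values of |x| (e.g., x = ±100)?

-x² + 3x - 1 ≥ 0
x = 100: LHS = -100² + 3·100 - 1 = -9701; -9701 ≥ 0 — FAILS
x = -100: LHS = -(-100)² + 3·(-100) - 1 = -10301; -10301 ≥ 0 — FAILS

Answer: No, fails for both x = 100 and x = -100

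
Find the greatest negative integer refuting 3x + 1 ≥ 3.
Testing negative integers from -1 downward:
x = -1: LHS = 3·(-1) + 1 = -2; -2 ≥ 3 — FAILS  ← closest negative counterexample to 0

Answer: x = -1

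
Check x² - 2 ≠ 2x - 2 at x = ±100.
x = 100: LHS = 100² - 2 = 9998, RHS = 2·100 - 2 = 198; 9998 ≠ 198 — holds
x = -100: LHS = (-100)² - 2 = 9998, RHS = 2·(-100) - 2 = -202; 9998 ≠ -202 — holds

Answer: Yes, holds for both x = 100 and x = -100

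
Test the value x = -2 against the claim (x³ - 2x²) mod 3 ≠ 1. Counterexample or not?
Substitute x = -2 into the relation:
x = -2: LHS = ((-2)³ - 2·(-2)²) mod 3 = (-16) mod 3 = 2; 2 ≠ 1 — holds

The relation holds at x = -2, so it is not a counterexample.

Answer: No, x = -2 is not a counterexample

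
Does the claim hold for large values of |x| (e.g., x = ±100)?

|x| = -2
x = 100: LHS = |100| = 100; 100 = -2 — FAILS
x = -100: LHS = |-100| = 100; 100 = -2 — FAILS

Answer: No, fails for both x = 100 and x = -100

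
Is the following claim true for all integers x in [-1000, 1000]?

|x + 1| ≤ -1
The claim fails at x = 0:
x = 0: LHS = |0 + 1| = |1| = 1; 1 ≤ -1 — FAILS

Because a single integer refutes it, the statement is false.

Answer: False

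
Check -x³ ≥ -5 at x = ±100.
x = 100: LHS = -100³ = -1000000; -1000000 ≥ -5 — FAILS
x = -100: LHS = -(-100)³ = 1000000; 1000000 ≥ -5 — holds

Answer: Partially: fails for x = 100, holds for x = -100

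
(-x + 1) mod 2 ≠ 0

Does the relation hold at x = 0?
x = 0: LHS = (-0 + 1) mod 2 = 1 mod 2 = 1; 1 ≠ 0 — holds

The relation is satisfied at x = 0.

Answer: Yes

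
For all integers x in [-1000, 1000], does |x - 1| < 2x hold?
The claim fails at x = 0:
x = 0: LHS = |0 - 1| = |-1| = 1, RHS = 2·0 = 0; 1 < 0 — FAILS

Because a single integer refutes it, the statement is false.

Answer: False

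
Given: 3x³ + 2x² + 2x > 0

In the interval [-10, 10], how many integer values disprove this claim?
Counterexamples in [-10, 10]: {-10, -9, -8, -7, -6, -5, -4, -3, -2, -1, 0}.

Counting them gives 11 values.

Answer: 11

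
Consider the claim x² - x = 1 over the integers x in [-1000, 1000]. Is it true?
The claim fails at x = 0:
x = 0: LHS = 0² - 0 = 0; 0 = 1 — FAILS

Because a single integer refutes it, the statement is false.

Answer: False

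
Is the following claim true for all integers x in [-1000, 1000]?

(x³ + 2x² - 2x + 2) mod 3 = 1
The claim fails at x = 0:
x = 0: LHS = (0³ + 2·0² - 2·0 + 2) mod 3 = 2 mod 3 = 2; 2 = 1 — FAILS

Because a single integer refutes it, the statement is false.

Answer: False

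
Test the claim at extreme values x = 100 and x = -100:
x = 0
x = 100: 100 = 0 — FAILS
x = -100: -100 = 0 — FAILS

Answer: No, fails for both x = 100 and x = -100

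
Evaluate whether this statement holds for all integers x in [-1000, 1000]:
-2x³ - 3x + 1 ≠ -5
Track d = LHS − RHS over the integers in [-1000, 1000]. Equality would need d = 0, but d changes sign only between consecutive integers, jumping over 0:
x = 1: LHS = -2·1³ - 3·1 + 1 = -4; -4 ≠ -5 — holds  (d = 1)
x = 2: LHS = -2·2³ - 3·2 + 1 = -21; -21 ≠ -5 — holds  (d = -16)
Away from these crossings d keeps a constant sign, and checking every integer in [-1000, 1000] confirms d ≠ 0 throughout. Hence the two sides are never equal, so the relation holds for every integer in [-1000, 1000].

No counterexample exists.

Answer: True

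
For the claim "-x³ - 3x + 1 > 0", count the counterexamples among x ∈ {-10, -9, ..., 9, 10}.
Counterexamples in [-10, 10]: {1, 2, 3, 4, 5, 6, 7, 8, 9, 10}.

Counting them gives 10 values.

Answer: 10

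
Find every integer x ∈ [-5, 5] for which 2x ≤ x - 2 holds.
Holds for: {-5, -4, -3, -2}
Fails for: {-1, 0, 1, 2, 3, 4, 5}

Answer: {-5, -4, -3, -2}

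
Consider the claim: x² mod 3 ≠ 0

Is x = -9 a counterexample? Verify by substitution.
Substitute x = -9 into the relation:
x = -9: LHS = ((-9)²) mod 3 = 81 mod 3 = 0; 0 ≠ 0 — FAILS

Since the claim fails at x = -9, this value is a counterexample.

Answer: Yes, x = -9 is a counterexample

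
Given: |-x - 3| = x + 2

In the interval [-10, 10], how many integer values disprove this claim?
Counterexamples in [-10, 10]: {-10, -9, -8, -7, -6, -5, -4, -3, -2, -1, 0, 1, 2, 3, 4, 5, 6, 7, 8, 9, 10}.

Counting them gives 21 values.

Answer: 21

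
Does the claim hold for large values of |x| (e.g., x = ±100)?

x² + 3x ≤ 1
x = 100: LHS = 100² + 3·100 = 10300; 10300 ≤ 1 — FAILS
x = -100: LHS = (-100)² + 3·(-100) = 9700; 9700 ≤ 1 — FAILS

Answer: No, fails for both x = 100 and x = -100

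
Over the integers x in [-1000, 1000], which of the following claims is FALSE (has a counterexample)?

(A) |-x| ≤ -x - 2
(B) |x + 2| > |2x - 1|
(A) x = 0: LHS = |-0| = |0| = 0, RHS = -0 - 2 = -2; 0 ≤ -2 — FAILS
(B) x = -1: LHS = |(-1) + 2| = |1| = 1, RHS = |2·(-1) - 1| = |-3| = 3; 1 > 3 — FAILS

Answer: Both A and B are false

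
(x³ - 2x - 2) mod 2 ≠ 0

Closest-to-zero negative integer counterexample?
Testing negative integers from -1 downward:
x = -1: LHS = ((-1)³ - 2·(-1) - 2) mod 2 = (-1) mod 2 = 1; 1 ≠ 0 — holds
x = -2: LHS = ((-2)³ - 2·(-2) - 2) mod 2 = (-6) mod 2 = 0; 0 ≠ 0 — FAILS  ← closest negative counterexample to 0

Answer: x = -2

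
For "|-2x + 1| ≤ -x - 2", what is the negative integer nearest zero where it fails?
Testing negative integers from -1 downward:
x = -1: LHS = |-2·(-1) + 1| = |3| = 3, RHS = -(-1) - 2 = -1; 3 ≤ -1 — FAILS  ← closest negative counterexample to 0

Answer: x = -1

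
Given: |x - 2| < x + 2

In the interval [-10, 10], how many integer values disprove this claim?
Counterexamples in [-10, 10]: {-10, -9, -8, -7, -6, -5, -4, -3, -2, -1, 0}.

Counting them gives 11 values.

Answer: 11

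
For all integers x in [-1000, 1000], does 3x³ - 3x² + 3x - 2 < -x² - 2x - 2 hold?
The claim fails at x = 0:
x = 0: LHS = 3·0³ - 3·0² + 3·0 - 2 = -2, RHS = -0² - 2·0 - 2 = -2; -2 < -2 — FAILS

Because a single integer refutes it, the statement is false.

Answer: False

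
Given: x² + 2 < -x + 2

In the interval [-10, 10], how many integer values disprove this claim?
Counterexamples in [-10, 10]: {-10, -9, -8, -7, -6, -5, -4, -3, -2, -1, 0, 1, 2, 3, 4, 5, 6, 7, 8, 9, 10}.

Counting them gives 21 values.

Answer: 21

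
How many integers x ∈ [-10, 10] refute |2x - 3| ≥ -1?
An absolute value is never negative, so the left side is ≥ 0 for every x, while the right side is -1. Tightest case in [-10, 10] is x = 1:
x = 1: LHS = |2·1 - 3| = |-1| = 1; 1 ≥ -1 — holds
Hence LHS − RHS is never negative, i.e. LHS ≥ RHS throughout, so the relation holds for every integer in [-10, 10].

No counterexample appears in that range.

Answer: 0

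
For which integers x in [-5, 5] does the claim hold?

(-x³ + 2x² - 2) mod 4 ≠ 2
Holds for: {-5, -3, -1, 1, 3, 5}
Fails for: {-4, -2, 0, 2, 4}

Answer: {-5, -3, -1, 1, 3, 5}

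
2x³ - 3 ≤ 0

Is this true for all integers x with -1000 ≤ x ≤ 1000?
The claim fails at x = 2:
x = 2: LHS = 2·2³ - 3 = 13; 13 ≤ 0 — FAILS

Because a single integer refutes it, the statement is false.

Answer: False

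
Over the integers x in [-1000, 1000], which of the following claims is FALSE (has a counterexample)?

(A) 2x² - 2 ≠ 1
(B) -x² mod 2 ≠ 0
(A) Track d = LHS − RHS over the integers in [-1000, 1000]. Equality would need d = 0, but d changes sign only between consecutive integers, jumping over 0:
x = -2: LHS = 2·(-2)² - 2 = 6; 6 ≠ 1 — holds  (d = 5)
x = -1: LHS = 2·(-1)² - 2 = 0; 0 ≠ 1 — holds  (d = -1)
x = 1: LHS = 2·1² - 2 = 0; 0 ≠ 1 — holds  (d = -1)
x = 2: LHS = 2·2² - 2 = 6; 6 ≠ 1 — holds  (d = 5)
Away from these crossings d keeps a constant sign, and checking every integer in [-1000, 1000] confirms d ≠ 0 throughout. Hence the two sides are never equal, so the relation holds for every integer in [-1000, 1000].

(B) x = 0: LHS = (-0²) mod 2 = 0 mod 2 = 0; 0 ≠ 0 — FAILS

Only (B) has a counterexample.

Answer: B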